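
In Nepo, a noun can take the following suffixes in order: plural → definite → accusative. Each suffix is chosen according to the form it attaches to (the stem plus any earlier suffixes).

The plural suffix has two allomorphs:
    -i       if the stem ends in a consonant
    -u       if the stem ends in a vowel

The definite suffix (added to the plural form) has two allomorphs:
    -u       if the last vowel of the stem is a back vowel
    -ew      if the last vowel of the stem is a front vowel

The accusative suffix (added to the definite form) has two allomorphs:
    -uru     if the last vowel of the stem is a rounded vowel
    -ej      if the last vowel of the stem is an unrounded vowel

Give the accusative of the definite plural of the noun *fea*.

*fea*: final sound = /a/, a vowel → -u → *feau*.
Since the last vowel of the plural form *feau* is /u/ (a back vowel), it takes -u, giving *feauu*.
The last vowel of the definite form *feauu* is /u/, which is a rounded vowel, so the accusative suffix is -uru, giving *feauuuru*.

feauuuru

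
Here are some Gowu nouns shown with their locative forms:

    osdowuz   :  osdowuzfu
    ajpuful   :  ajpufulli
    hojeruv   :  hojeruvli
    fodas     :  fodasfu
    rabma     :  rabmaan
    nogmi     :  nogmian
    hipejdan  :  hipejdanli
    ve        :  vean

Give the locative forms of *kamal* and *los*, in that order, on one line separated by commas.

Looking at the final sound of each stem: -fu when the stem ends in a sibilant (*osdowuz*, *fodas*); -li when the stem ends in a non-sibilant consonant (*ajpuful*, *hojeruv*, *hipejdan*); -an when the stem ends in a vowel (*rabma*, *nogmi*, *ve*).
*kamal* — final sound /l/ (a non-sibilant consonant) → -li → *kamalli*.
*los*: final sound = /s/, a sibilant → -fu → *losfu*.

kamalli, losfu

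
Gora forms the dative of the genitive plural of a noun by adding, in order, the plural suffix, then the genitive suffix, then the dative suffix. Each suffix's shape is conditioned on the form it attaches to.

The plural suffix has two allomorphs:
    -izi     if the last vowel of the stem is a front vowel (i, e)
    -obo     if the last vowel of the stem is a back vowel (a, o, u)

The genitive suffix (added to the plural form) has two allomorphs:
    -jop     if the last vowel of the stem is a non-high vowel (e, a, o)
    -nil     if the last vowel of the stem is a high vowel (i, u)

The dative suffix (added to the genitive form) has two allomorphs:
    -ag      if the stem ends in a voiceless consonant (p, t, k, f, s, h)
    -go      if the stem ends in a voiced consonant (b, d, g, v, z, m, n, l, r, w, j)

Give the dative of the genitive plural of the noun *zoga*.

zogaobojopag

*zoga*: last vowel = /a/, a back vowel → -obo → *zogaobo*.
The plural form *zogaobo* — last vowel /o/ (a non-high vowel) → -jop → *zogaobojop*.
The genitive form *zogaobojop* — final consonant /p/ (voiceless) → -ag → *zogaobojopag*.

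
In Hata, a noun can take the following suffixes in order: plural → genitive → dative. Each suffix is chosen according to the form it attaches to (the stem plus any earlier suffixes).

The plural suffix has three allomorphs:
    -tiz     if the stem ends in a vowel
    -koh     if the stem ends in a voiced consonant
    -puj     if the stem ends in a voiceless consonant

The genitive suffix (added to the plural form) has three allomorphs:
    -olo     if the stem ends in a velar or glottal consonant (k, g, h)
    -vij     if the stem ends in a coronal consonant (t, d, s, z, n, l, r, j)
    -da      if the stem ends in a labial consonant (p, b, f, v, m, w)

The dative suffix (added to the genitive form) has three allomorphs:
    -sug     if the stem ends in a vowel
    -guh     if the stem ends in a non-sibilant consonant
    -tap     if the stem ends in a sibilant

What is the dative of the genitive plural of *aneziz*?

anezizkoholosug

*aneziz*: final sound = /z/, a voiced consonant → -koh → *anezizkoh*.
Since the final consonant of the plural form *anezizkoh* is /h/ (velar/glottal), it takes -olo, giving *anezizkoholo*.
The genitive form *anezizkoholo*: final sound = /o/, a vowel → -sug → *anezizkoholosug*.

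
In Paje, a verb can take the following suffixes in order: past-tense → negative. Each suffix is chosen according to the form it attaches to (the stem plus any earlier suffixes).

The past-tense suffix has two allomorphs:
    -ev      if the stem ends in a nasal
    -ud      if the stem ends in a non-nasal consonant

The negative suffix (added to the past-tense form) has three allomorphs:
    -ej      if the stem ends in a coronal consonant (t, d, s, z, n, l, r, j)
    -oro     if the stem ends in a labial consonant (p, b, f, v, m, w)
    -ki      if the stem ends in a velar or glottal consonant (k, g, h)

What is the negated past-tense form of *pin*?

pinevoro

*pin*: final consonant = /n/, a nasal → -ev → *pinev*.
The past-tense form *pinev*: final consonant = /v/, labial → -oro → *pinevoro*.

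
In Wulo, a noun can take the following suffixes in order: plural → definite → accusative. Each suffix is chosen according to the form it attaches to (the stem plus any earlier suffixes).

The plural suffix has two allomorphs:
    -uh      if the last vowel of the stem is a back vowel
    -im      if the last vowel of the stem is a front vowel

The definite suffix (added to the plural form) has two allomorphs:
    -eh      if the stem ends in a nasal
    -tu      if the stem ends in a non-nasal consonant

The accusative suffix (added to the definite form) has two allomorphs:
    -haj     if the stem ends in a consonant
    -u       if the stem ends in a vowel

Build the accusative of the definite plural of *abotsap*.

Since the last vowel of *abotsap* is /a/ (a back vowel), it takes -uh, giving *abotsapuh*.
Since the final consonant of the plural form *abotsapuh* is /h/ (non-nasal), it takes -tu, giving *abotsapuhtu*.
Since the final sound of the definite form *abotsapuhtu* is /u/ (a vowel), it takes -u, giving *abotsapuhtuu*.

abotsapuhtuu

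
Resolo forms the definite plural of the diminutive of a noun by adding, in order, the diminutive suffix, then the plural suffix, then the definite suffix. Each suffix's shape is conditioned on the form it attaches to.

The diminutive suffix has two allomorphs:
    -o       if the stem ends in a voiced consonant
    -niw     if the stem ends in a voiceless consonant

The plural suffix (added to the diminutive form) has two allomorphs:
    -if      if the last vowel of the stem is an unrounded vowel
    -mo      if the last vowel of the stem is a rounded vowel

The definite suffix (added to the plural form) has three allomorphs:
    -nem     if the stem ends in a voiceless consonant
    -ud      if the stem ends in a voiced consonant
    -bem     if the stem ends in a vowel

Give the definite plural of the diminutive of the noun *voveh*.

*voveh*: final consonant = /h/, voiceless → -niw → *vovehniw*.
The last vowel of the diminutive form *vovehniw* is /i/, which is an unrounded vowel, so the plural suffix is -if, giving *vovehniwif*.
The plural form *vovehniwif*: final sound = /f/, a voiceless consonant → -nem → *vovehniwifnem*.

vovehniwifnem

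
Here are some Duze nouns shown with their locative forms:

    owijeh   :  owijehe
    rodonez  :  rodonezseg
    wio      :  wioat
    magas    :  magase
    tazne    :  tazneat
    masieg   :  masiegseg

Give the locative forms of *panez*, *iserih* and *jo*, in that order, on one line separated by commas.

The alternation tracks the final sound of the stem — -e when the stem ends in a voiceless consonant (*owijeh*, *magas*); -seg when the stem ends in a voiced consonant (*rodonez*, *masieg*); -at when the stem ends in a vowel (*wio*, *tazne*).
Since the final sound of *panez* is /z/ (a voiced consonant), it takes -seg, giving *panezseg*.
The final sound of *iserih* is /h/, which is a voiceless consonant, so the suffix is -e, giving *iserihe*.
*jo* — final sound /o/ (a vowel) → -at → *joat*.

panezseg, iserihe, joat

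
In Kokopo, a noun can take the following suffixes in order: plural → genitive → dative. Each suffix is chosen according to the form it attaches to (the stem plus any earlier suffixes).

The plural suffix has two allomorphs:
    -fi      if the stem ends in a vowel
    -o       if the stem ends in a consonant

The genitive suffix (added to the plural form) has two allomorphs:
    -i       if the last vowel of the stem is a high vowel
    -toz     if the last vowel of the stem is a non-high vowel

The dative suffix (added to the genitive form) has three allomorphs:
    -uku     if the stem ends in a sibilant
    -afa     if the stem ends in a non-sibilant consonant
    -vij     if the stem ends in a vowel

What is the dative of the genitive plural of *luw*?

luwotozuku

Since the final sound of *luw* is /w/ (a consonant), it takes -o, giving *luwo*.
The last vowel of the plural form *luwo* is /o/, which is a non-high vowel, so the genitive suffix is -toz, giving *luwotoz*.
The final sound of the genitive form *luwotoz* is /z/, which is a sibilant, so the dative suffix is -uku, giving *luwotozuku*.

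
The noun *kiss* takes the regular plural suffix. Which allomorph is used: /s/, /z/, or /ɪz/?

/ɪz/

The stem *kiss* ends in a sibilant (/s, z, ʃ, ʒ, tʃ, dʒ/).
The plural suffix surfaces as /ɪz/ after sibilants, /s/ after other voiceless consonants, and /z/ after other voiced sounds.
So the plural -s on *kiss* is pronounced /ɪz/.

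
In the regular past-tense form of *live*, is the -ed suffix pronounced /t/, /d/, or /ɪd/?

The stem *live* ends in a voiced sound other than /d/.
The -ed suffix is realized as /ɪd/ after /t, d/; as /t/ after other voiceless consonants; and as /d/ after other voiced sounds.
So -ed on *live* is pronounced /d/.

/d/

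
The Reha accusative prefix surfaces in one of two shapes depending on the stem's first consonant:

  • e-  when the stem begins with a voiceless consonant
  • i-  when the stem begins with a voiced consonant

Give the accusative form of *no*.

ino

*no*: first consonant = /n/, voiced → i- → *ino*.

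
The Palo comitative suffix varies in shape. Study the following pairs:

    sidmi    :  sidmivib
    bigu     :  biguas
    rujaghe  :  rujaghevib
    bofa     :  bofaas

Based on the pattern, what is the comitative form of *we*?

wevib

The suffix is conditioned by the last vowel: -vib when the last vowel of the stem is a front vowel (*sidmi*, *rujaghe*); -as when the last vowel of the stem is a back vowel (*bigu*, *bofa*).
*we*: last vowel = /e/, a front vowel → -vib → *wevib*.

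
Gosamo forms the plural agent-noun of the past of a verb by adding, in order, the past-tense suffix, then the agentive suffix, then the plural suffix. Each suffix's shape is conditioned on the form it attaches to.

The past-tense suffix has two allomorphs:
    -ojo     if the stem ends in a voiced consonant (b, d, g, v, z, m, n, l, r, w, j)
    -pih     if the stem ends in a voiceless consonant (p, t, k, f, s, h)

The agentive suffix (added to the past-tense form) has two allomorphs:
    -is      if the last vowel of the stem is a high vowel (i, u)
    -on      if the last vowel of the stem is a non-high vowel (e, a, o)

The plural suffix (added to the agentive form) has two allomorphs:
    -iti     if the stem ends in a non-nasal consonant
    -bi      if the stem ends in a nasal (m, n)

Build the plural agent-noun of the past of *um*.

umojoonbi

The final consonant of *um* is /m/, which is voiced, so the past-tense suffix is -ojo, giving *umojo*.
The last vowel of the past-tense form *umojo* is /o/, which is a non-high vowel, so the agentive suffix is -on, giving *umojoon*.
The agentive form *umojoon*: final consonant = /n/, a nasal → -bi → *umojoonbi*.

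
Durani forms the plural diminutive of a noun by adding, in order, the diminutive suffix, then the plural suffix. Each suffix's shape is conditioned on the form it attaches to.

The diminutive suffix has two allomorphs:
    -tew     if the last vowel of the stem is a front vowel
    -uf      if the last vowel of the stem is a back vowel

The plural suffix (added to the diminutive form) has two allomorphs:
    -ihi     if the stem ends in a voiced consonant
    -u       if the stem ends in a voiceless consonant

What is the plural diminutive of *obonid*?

obonidtewihi

The last vowel of *obonid* is /i/, which is a front vowel, so the diminutive suffix is -tew, giving *obonidtew*.
Since the final consonant of the diminutive form *obonidtew* is /w/ (voiced), it takes -ihi, giving *obonidtewihi*.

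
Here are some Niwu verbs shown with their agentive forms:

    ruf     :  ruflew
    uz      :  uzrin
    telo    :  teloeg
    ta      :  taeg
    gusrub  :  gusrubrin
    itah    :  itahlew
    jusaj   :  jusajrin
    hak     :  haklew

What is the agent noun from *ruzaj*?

ruzajrin

The pattern is voicing of the final sound: -lew when the stem ends in a voiceless consonant (*ruf*, *itah*, *hak*); -rin when the stem ends in a voiced consonant (*uz*, *gusrub*, *jusaj*); -eg when the stem ends in a vowel (*telo*, *ta*).
*ruzaj* — final sound /j/ (a voiced consonant) → -rin → *ruzajrin*.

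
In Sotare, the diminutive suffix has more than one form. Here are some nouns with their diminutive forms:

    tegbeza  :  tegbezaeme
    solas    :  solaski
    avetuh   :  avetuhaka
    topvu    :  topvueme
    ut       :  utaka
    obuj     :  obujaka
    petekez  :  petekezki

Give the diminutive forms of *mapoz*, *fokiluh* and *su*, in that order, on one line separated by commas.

The pattern is sibilance of the final sound: -ki when the stem ends in a sibilant (*solas*, *petekez*); -aka when the stem ends in a non-sibilant consonant (*avetuh*, *ut*, *obuj*); -eme when the stem ends in a vowel (*tegbeza*, *topvu*).
Since the final sound of *mapoz* is /z/ (a sibilant), it takes -ki, giving *mapozki*.
*fokiluh*: final sound = /h/, a non-sibilant consonant → -aka → *fokiluhaka*.
The final sound of *su* is /u/, which is a vowel, so the suffix is -eme, giving *sueme*.

mapozki, fokiluhaka, sueme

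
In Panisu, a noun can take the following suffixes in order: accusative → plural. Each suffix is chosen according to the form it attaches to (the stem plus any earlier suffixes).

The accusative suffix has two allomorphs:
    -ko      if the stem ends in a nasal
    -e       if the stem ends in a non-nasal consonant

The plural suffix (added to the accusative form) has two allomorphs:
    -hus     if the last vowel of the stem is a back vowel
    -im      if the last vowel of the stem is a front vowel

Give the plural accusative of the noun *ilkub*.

Since the final consonant of *ilkub* is /b/ (non-nasal), it takes -e, giving *ilkube*.
Since the last vowel of the accusative form *ilkube* is /e/ (a front vowel), it takes -im, giving *ilkubeim*.

ilkubeim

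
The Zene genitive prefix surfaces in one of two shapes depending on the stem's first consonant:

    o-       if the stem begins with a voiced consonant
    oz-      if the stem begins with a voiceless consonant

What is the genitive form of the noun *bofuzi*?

Since the first consonant of *bofuzi* is /b/ (voiced), it takes o-, giving *obofuzi*.

obofuzi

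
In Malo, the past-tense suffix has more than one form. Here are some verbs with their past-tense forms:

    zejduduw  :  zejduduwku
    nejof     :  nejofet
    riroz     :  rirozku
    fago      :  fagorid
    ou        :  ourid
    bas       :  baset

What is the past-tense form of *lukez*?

The alternation tracks the final sound of the stem — -et when the stem ends in a voiceless consonant (*nejof*, *bas*); -ku when the stem ends in a voiced consonant (*zejduduw*, *riroz*); -rid when the stem ends in a vowel (*fago*, *ou*).
*lukez*: final sound = /z/, a voiced consonant → -ku → *lukezku*.

lukezku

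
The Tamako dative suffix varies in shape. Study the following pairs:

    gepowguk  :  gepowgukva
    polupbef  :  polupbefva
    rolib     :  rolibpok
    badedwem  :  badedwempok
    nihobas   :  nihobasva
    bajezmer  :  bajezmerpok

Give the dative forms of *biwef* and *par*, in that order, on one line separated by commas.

The suffix is conditioned by the final consonant: -va when the stem ends in a voiceless consonant (*gepowguk*, *polupbef*, *nihobas*); -pok when the stem ends in a voiced consonant (*rolib*, *badedwem*, *bajezmer*).
Since the final consonant of *biwef* is /f/ (voiceless), it takes -va, giving *biwefva*.
*par* — final consonant /r/ (voiced) → -pok → *parpok*.

biwefva, parpok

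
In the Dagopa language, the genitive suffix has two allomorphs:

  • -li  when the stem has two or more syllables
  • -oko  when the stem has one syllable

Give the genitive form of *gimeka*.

*gimeka* has 3 syllables, so the suffix is -li, giving *gimekali*.

gimekali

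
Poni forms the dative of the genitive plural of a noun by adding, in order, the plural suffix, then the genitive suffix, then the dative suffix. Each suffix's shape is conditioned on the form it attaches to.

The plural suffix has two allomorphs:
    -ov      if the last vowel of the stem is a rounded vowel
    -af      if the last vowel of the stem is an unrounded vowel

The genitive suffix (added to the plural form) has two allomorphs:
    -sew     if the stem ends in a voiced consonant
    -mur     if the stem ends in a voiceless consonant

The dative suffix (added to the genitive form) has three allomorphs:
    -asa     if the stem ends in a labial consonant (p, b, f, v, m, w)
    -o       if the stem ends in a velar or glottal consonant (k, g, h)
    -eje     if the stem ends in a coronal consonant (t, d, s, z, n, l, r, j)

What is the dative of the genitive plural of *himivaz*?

himivazafmureje

The last vowel of *himivaz* is /a/, which is an unrounded vowel, so the plural suffix is -af, giving *himivazaf*.
The plural form *himivazaf* — final consonant /f/ (voiceless) → -mur → *himivazafmur*.
The genitive form *himivazafmur*: final consonant = /r/, coronal → -eje → *himivazafmureje*.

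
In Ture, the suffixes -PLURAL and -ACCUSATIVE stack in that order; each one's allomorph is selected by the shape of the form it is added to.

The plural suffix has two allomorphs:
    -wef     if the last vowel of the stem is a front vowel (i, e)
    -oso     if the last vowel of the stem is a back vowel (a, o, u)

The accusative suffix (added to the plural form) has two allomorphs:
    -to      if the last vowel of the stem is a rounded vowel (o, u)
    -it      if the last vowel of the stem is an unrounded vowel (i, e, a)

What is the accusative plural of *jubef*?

jubefwefit

The last vowel of *jubef* is /e/, which is a front vowel, so the plural suffix is -wef, giving *jubefwef*.
The plural form *jubefwef* — last vowel /e/ (an unrounded vowel) → -it → *jubefwefit*.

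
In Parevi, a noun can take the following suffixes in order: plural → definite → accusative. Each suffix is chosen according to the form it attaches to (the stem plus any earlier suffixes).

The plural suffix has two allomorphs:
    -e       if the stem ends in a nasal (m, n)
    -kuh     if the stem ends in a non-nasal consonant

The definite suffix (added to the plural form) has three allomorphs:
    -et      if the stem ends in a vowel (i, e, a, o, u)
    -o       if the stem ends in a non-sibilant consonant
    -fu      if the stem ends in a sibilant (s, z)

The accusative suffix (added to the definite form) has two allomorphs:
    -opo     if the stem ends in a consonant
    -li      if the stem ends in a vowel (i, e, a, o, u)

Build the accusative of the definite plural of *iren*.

ireneetopo

*iren* — final consonant /n/ (a nasal) → -e → *irene*.
Since the final sound of the plural form *irene* is /e/ (a vowel), it takes -et, giving *ireneet*.
The definite form *ireneet*: final sound = /t/, a consonant → -opo → *ireneetopo*.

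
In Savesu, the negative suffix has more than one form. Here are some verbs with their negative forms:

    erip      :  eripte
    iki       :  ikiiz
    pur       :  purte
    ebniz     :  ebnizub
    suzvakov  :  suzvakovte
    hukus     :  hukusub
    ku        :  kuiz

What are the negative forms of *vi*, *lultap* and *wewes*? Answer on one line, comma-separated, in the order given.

viiz, lultapte, wewesub

Looking at the final sound of each stem: -ub when the stem ends in a sibilant (*ebniz*, *hukus*); -te when the stem ends in a non-sibilant consonant (*erip*, *pur*, *suzvakov*); -iz when the stem ends in a vowel (*iki*, *ku*).
*vi* — final sound /i/ (a vowel) → -iz → *viiz*.
*lultap*: final sound = /p/, a non-sibilant consonant → -te → *lultapte*.
The final sound of *wewes* is /s/, which is a sibilant, so the suffix is -ub, giving *wewesub*.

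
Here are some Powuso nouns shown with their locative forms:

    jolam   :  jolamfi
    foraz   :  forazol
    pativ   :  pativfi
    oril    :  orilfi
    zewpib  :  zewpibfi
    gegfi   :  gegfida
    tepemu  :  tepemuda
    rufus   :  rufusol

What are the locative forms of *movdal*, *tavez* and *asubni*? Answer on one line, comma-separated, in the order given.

The suffix is conditioned by the final sound: -ol when the stem ends in a sibilant (*foraz*, *rufus*); -fi when the stem ends in a non-sibilant consonant (*jolam*, *pativ*, *oril*, *zewpib*); -da when the stem ends in a vowel (*gegfi*, *tepemu*).
*movdal* — final sound /l/ (a non-sibilant consonant) → -fi → *movdalfi*.
*tavez*: final sound = /z/, a sibilant → -ol → *tavezol*.
*asubni* — final sound /i/ (a vowel) → -da → *asubnida*.

movdalfi, tavezol, asubnida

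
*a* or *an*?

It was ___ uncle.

an

The indefinite article is chosen by the initial *sound* of the following word, not its spelling.
*uncle* begins with the sound /ʌ/ (u pronounced /ʌ/) — a vowel sound.
So the article is *an*: It was an uncle.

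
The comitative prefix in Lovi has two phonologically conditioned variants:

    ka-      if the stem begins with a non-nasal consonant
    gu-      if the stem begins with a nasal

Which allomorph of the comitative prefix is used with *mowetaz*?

gu-

*mowetaz*: first consonant = /m/, a nasal → gu-.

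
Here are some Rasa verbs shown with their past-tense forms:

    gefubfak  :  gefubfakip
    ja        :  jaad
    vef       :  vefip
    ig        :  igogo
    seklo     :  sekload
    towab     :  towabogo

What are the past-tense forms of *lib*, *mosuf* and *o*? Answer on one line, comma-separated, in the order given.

libogo, mosufip, oad

The pattern is voicing of the final sound: -ip when the stem ends in a voiceless consonant (*gefubfak*, *vef*); -ogo when the stem ends in a voiced consonant (*ig*, *towab*); -ad when the stem ends in a vowel (*ja*, *seklo*).
The final sound of *lib* is /b/, which is a voiced consonant, so the suffix is -ogo, giving *libogo*.
*mosuf* — final sound /f/ (a voiceless consonant) → -ip → *mosufip*.
*o*: final sound = /o/, a vowel → -ad → *oad*.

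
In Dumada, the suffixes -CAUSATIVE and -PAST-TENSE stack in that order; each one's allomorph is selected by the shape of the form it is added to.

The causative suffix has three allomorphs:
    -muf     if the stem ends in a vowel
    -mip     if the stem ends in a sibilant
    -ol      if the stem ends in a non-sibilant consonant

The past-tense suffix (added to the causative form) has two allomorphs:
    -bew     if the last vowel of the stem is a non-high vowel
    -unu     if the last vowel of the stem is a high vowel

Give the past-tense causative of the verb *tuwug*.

tuwugolbew

*tuwug*: final sound = /g/, a non-sibilant consonant → -ol → *tuwugol*.
The last vowel of the causative form *tuwugol* is /o/, which is a non-high vowel, so the past-tense suffix is -bew, giving *tuwugolbew*.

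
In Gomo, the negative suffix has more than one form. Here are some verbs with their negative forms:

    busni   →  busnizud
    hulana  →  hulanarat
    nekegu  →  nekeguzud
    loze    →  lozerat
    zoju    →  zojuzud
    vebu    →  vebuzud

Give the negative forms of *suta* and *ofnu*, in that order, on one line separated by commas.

sutarat, ofnuzud

The pattern is height harmony: -zud when the last vowel of the stem is a high vowel (*busni*, *nekegu*, *zoju*, *vebu*); -rat when the last vowel of the stem is a non-high vowel (*hulana*, *loze*).
The last vowel of *suta* is /a/, which is a non-high vowel, so the suffix is -rat, giving *sutarat*.
The last vowel of *ofnu* is /u/, which is a high vowel, so the suffix is -zud, giving *ofnuzud*.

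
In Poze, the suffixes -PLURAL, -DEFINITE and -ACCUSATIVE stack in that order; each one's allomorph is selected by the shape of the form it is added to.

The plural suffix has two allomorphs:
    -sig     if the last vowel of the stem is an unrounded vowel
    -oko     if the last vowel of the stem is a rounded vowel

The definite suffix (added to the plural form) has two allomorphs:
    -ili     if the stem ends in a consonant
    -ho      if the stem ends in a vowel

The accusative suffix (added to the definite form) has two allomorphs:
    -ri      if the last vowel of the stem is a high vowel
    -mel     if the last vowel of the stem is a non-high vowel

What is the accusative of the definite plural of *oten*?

Since the last vowel of *oten* is /e/ (an unrounded vowel), it takes -sig, giving *otensig*.
Since the final sound of the plural form *otensig* is /g/ (a consonant), it takes -ili, giving *otensigili*.
Since the last vowel of the definite form *otensigili* is /i/ (a high vowel), it takes -ri, giving *otensigiliri*.

otensigiliri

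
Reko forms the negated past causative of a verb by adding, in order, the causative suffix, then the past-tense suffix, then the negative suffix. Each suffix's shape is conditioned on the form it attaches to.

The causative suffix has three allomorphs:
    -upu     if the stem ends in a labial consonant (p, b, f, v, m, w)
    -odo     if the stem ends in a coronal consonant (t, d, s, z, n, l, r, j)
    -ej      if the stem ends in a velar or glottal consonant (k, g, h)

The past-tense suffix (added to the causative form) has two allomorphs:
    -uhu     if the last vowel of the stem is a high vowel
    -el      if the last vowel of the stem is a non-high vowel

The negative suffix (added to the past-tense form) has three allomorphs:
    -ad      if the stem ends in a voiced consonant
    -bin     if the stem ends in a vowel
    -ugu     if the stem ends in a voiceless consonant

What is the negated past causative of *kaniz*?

kanizodoelad

The final consonant of *kaniz* is /z/, which is coronal, so the causative suffix is -odo, giving *kanizodo*.
Since the last vowel of the causative form *kanizodo* is /o/ (a non-high vowel), it takes -el, giving *kanizodoel*.
The past-tense form *kanizodoel* — final sound /l/ (a voiced consonant) → -ad → *kanizodoelad*.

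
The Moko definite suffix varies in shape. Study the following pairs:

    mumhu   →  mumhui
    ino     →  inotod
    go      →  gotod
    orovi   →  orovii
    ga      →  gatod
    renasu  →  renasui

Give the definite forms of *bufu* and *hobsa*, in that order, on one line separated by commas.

Looking at the last vowel of each stem: -i when the last vowel of the stem is a high vowel (*mumhu*, *orovi*, *renasu*); -tod when the last vowel of the stem is a non-high vowel (*ino*, *go*, *ga*).
The last vowel of *bufu* is /u/, which is a high vowel, so the suffix is -i, giving *bufui*.
The last vowel of *hobsa* is /a/, which is a non-high vowel, so the suffix is -tod, giving *hobsatod*.

bufui, hobsatod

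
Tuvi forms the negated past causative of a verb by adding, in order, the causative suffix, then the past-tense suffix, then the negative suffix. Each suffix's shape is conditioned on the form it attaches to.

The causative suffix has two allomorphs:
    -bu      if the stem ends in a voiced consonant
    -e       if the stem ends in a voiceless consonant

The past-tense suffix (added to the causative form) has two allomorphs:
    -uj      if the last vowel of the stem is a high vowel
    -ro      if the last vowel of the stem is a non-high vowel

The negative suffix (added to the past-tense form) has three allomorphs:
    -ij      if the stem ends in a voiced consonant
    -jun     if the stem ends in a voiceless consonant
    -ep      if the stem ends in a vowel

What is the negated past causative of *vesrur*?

Since the final consonant of *vesrur* is /r/ (voiced), it takes -bu, giving *vesrurbu*.
The last vowel of the causative form *vesrurbu* is /u/, which is a high vowel, so the past-tense suffix is -uj, giving *vesrurbuuj*.
Since the final sound of the past-tense form *vesrurbuuj* is /j/ (a voiced consonant), it takes -ij, giving *vesrurbuujij*.

vesrurbuujij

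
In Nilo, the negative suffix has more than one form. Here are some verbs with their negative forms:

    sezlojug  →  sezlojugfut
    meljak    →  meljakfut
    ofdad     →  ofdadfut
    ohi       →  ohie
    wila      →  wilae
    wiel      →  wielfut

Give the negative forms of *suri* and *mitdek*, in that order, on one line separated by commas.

The alternation tracks the final sound of the stem — -fut when the stem ends in a consonant (*sezlojug*, *meljak*, *ofdad*, *wiel*); -e when the stem ends in a vowel (*ohi*, *wila*).
The final sound of *suri* is /i/, which is a vowel, so the suffix is -e, giving *surie*.
*mitdek*: final sound = /k/, a consonant → -fut → *mitdekfut*.

surie, mitdekfut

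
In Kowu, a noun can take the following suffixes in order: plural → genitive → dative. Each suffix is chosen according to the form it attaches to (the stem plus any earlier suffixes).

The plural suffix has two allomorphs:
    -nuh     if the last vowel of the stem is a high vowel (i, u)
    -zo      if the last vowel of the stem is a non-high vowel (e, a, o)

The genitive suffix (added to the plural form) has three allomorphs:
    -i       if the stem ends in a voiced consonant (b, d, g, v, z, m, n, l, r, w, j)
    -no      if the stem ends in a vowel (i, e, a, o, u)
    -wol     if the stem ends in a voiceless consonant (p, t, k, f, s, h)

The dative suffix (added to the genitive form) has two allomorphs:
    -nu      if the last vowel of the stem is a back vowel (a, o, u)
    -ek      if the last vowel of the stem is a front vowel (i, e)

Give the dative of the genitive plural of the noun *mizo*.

Since the last vowel of *mizo* is /o/ (a non-high vowel), it takes -zo, giving *mizozo*.
The plural form *mizozo* — final sound /o/ (a vowel) → -no → *mizozono*.
The last vowel of the genitive form *mizozono* is /o/, which is a back vowel, so the dative suffix is -nu, giving *mizozononu*.

mizozononu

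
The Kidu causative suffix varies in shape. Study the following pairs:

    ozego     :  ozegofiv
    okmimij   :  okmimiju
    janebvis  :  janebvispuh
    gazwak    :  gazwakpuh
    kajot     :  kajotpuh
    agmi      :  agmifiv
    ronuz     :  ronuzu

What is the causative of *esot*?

esotpuh

The alternation tracks the final sound of the stem — -puh when the stem ends in a voiceless consonant (*janebvis*, *gazwak*, *kajot*); -u when the stem ends in a voiced consonant (*okmimij*, *ronuz*); -fiv when the stem ends in a vowel (*ozego*, *agmi*).
The final sound of *esot* is /t/, which is a voiceless consonant, so the suffix is -puh, giving *esotpuh*.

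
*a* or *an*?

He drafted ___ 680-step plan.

a

The indefinite article is chosen by the initial *sound* of the following word, not its spelling.
The number *680* is spoken "six hundred …", beginning with /sɪks/ — a consonant sound.
So the article is *a*: He drafted a 680-step plan.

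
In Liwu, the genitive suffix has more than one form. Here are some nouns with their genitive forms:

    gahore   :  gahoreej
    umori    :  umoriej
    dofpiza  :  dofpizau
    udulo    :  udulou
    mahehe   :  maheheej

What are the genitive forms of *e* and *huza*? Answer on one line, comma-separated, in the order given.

eej, huzau

The pattern is front/back vowel harmony: -ej when the last vowel of the stem is a front vowel (*gahore*, *umori*, *mahehe*); -u when the last vowel of the stem is a back vowel (*dofpiza*, *udulo*).
Since the last vowel of *e* is /e/ (a front vowel), it takes -ej, giving *eej*.
The last vowel of *huza* is /a/, which is a back vowel, so the suffix is -u, giving *huzau*.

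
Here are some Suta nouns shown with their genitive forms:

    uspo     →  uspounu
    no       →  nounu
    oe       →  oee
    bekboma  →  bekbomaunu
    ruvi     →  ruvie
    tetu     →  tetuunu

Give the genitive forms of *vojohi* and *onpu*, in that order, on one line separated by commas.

vojohie, onpuunu

The alternation tracks the last vowel of the stem — -e when the last vowel of the stem is a front vowel (*oe*, *ruvi*); -unu when the last vowel of the stem is a back vowel (*uspo*, *no*, *bekboma*, *tetu*).
Since the last vowel of *vojohi* is /i/ (a front vowel), it takes -e, giving *vojohie*.
*onpu* — last vowel /u/ (a back vowel) → -unu → *onpuunu*.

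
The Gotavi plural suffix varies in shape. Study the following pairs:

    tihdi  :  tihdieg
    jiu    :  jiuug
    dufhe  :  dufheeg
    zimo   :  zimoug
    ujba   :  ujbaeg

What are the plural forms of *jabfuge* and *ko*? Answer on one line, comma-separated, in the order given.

Looking at the last vowel of each stem: -ug when the last vowel of the stem is a rounded vowel (*jiu*, *zimo*); -eg when the last vowel of the stem is an unrounded vowel (*tihdi*, *dufhe*, *ujba*).
*jabfuge*: last vowel = /e/, an unrounded vowel → -eg → *jabfugeeg*.
*ko* — last vowel /o/ (a rounded vowel) → -ug → *koug*.

jabfugeeg, koug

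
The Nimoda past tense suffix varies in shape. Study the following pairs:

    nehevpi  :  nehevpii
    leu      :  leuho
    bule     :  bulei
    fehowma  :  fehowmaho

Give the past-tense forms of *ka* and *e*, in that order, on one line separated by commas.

Looking at the last vowel of each stem: -i when the last vowel of the stem is a front vowel (*nehevpi*, *bule*); -ho when the last vowel of the stem is a back vowel (*leu*, *fehowma*).
Since the last vowel of *ka* is /a/ (a back vowel), it takes -ho, giving *kaho*.
*e* — last vowel /e/ (a front vowel) → -i → *ei*.

kaho, ei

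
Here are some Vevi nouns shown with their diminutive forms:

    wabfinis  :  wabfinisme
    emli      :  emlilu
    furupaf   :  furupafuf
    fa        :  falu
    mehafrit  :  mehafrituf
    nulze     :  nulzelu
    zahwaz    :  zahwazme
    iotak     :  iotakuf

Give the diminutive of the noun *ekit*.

ekituf

The pattern is sibilance of the final sound: -me when the stem ends in a sibilant (*wabfinis*, *zahwaz*); -uf when the stem ends in a non-sibilant consonant (*furupaf*, *mehafrit*, *iotak*); -lu when the stem ends in a vowel (*emli*, *fa*, *nulze*).
The final sound of *ekit* is /t/, which is a non-sibilant consonant, so the suffix is -uf, giving *ekituf*.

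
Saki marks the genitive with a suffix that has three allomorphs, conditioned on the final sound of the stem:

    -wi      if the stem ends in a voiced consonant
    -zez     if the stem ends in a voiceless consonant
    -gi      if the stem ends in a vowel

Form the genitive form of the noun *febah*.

*febah*: final sound = /h/, a voiceless consonant → -zez → *febahzez*.

febahzez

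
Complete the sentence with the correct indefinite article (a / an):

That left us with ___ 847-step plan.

The indefinite article is chosen by the initial *sound* of the following word, not its spelling.
The number *847* is spoken "eight hundred …", beginning with /eɪt/ — a vowel sound.
So the article is *an*: That left us with an 847-step plan.

an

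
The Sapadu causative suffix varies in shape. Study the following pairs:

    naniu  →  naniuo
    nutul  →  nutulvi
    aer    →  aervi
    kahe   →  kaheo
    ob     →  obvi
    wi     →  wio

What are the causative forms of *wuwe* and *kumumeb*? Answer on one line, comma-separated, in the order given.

The alternation tracks the final sound of the stem — -vi when the stem ends in a consonant (*nutul*, *aer*, *ob*); -o when the stem ends in a vowel (*naniu*, *kahe*, *wi*).
*wuwe*: final sound = /e/, a vowel → -o → *wuweo*.
The final sound of *kumumeb* is /b/, which is a consonant, so the suffix is -vi, giving *kumumebvi*.

wuweo, kumumebvi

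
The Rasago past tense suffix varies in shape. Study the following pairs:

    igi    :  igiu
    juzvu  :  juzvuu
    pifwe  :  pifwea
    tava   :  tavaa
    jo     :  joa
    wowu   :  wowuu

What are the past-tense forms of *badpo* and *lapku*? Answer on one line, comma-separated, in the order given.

The suffix is conditioned by the last vowel: -u when the last vowel of the stem is a high vowel (*igi*, *juzvu*, *wowu*); -a when the last vowel of the stem is a non-high vowel (*pifwe*, *tava*, *jo*).
*badpo*: last vowel = /o/, a non-high vowel → -a → *badpoa*.
*lapku* — last vowel /u/ (a high vowel) → -u → *lapkuu*.

badpoa, lapkuu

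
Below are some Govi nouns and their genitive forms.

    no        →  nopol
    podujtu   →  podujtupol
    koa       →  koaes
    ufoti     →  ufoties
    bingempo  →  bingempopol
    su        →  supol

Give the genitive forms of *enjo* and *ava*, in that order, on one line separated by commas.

Looking at the last vowel of each stem: -pol when the last vowel of the stem is a rounded vowel (*no*, *podujtu*, *bingempo*, *su*); -es when the last vowel of the stem is an unrounded vowel (*koa*, *ufoti*).
*enjo* — last vowel /o/ (a rounded vowel) → -pol → *enjopol*.
Since the last vowel of *ava* is /a/ (an unrounded vowel), it takes -es, giving *avaes*.

enjopol, avaes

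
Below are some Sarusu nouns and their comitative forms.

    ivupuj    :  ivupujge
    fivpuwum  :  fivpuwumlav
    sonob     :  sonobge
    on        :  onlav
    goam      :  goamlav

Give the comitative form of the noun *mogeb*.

The suffix is conditioned by the final consonant: -lav when the stem ends in a nasal (*fivpuwum*, *on*, *goam*); -ge when the stem ends in a non-nasal consonant (*ivupuj*, *sonob*).
The final consonant of *mogeb* is /b/, which is non-nasal, so the suffix is -ge, giving *mogebge*.

mogebge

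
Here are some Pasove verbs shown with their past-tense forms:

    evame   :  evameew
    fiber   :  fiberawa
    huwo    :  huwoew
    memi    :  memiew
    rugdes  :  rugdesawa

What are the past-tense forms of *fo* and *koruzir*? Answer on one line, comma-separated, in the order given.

foew, koruzirawa

The suffix is conditioned by the final sound: -awa when the stem ends in a consonant (*fiber*, *rugdes*); -ew when the stem ends in a vowel (*evame*, *huwo*, *memi*).
*fo*: final sound = /o/, a vowel → -ew → *foew*.
The final sound of *koruzir* is /r/, which is a consonant, so the suffix is -awa, giving *koruzirawa*.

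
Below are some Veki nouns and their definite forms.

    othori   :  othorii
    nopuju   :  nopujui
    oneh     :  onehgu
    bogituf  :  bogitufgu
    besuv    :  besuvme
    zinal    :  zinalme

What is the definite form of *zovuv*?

zovuvme

The pattern is voicing of the final sound: -gu when the stem ends in a voiceless consonant (*oneh*, *bogituf*); -me when the stem ends in a voiced consonant (*besuv*, *zinal*); -i when the stem ends in a vowel (*othori*, *nopuju*).
The final sound of *zovuv* is /v/, which is a voiced consonant, so the suffix is -me, giving *zovuvme*.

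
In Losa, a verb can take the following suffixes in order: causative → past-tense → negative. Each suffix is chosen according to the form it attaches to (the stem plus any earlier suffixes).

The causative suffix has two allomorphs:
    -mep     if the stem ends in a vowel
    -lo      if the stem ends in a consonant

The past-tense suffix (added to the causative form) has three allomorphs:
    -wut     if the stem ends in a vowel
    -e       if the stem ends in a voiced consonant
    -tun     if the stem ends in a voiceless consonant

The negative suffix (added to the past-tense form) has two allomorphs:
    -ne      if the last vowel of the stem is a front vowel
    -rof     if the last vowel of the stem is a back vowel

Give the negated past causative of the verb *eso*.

Since the final sound of *eso* is /o/ (a vowel), it takes -mep, giving *esomep*.
Since the final sound of the causative form *esomep* is /p/ (a voiceless consonant), it takes -tun, giving *esomeptun*.
The past-tense form *esomeptun*: last vowel = /u/, a back vowel → -rof → *esomeptunrof*.

esomeptunrof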